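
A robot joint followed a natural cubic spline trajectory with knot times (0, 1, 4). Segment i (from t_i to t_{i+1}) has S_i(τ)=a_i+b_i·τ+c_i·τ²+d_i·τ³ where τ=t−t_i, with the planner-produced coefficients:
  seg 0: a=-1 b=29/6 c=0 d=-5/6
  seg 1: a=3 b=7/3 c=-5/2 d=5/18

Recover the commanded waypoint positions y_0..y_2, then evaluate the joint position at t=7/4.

y_0 = S_0(0) = a_0 = -1
y_1 = S_1(0) = a_1 = 3
y_2 = S_1(3) = -5
t_q=7/4 is in segment 1 (τ=3/4); S_1(τ)=443/128

y_0=-1 y_1=3 y_2=-5
S(7/4) = 443/128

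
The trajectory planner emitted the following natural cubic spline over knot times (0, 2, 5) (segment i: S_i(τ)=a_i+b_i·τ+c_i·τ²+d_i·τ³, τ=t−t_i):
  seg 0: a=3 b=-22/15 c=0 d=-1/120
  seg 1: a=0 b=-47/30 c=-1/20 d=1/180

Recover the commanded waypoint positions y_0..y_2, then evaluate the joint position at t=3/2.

y_0=3 y_1=0 y_2=-5
S(3/2) = 247/320

y_0 = S_0(0) = a_0 = 3
y_1 = S_1(0) = a_1 = 0
y_2 = S_1(3) = -5
t_q=3/2 is in segment 0 (τ=3/2); S_0(τ)=247/320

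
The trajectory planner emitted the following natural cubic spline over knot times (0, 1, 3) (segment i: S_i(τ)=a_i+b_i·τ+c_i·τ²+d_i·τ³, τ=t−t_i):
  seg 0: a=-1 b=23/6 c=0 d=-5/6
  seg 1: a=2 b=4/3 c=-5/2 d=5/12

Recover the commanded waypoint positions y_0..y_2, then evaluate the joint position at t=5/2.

y_0=-1 y_1=2 y_2=-2
S(5/2) = -7/32

y_0 = S_0(0) = a_0 = -1
y_1 = S_1(0) = a_1 = 2
y_2 = S_1(2) = -2
t_q=5/2 is in segment 1 (τ=3/2); S_1(τ)=-7/32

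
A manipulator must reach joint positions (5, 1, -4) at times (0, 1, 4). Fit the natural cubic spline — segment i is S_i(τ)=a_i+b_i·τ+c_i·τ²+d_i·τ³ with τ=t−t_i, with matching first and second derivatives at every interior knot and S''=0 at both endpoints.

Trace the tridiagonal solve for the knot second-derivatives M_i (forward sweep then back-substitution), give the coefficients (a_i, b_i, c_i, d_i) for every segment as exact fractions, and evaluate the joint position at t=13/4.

  seg 0: a=5 b=-103/24 c=0 d=7/24
  seg 1: a=1 b=-41/12 c=7/8 d=-7/72
S(13/4) = -1723/512

Δ: Δ0=-4, Δ1=-5/3
row 1: diag=8, rhs=14; c'=3/8, d'=7/4
back: M1=7/4
M: M0=0, M1=7/4, M2=0
seg 0: a=5, c=M0/2=0, d=(M1−M0)/(6·1)=7/24, b=Δ0−h0·(2M0+M1)/6=-103/24
seg 1: a=1, c=M1/2=7/8, d=(M2−M1)/(6·3)=-7/72, b=Δ1−h1·(2M1+M2)/6=-41/12
t_q=13/4 → seg 1, τ=9/4; S=1+-41/12·τ+7/8·τ²+-7/72·τ³=-1723/512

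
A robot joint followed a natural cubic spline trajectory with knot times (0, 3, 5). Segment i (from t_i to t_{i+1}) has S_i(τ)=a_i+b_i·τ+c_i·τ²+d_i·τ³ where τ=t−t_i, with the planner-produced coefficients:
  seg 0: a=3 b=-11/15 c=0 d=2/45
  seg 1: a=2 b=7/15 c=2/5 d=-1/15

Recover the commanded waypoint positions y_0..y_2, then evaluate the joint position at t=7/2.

y_0 = S_0(0) = a_0 = 3
y_1 = S_1(0) = a_1 = 2
y_2 = S_1(2) = 4
t_q=7/2 is in segment 1 (τ=1/2); S_1(τ)=93/40

y_0=3 y_1=2 y_2=4
S(7/2) = 93/40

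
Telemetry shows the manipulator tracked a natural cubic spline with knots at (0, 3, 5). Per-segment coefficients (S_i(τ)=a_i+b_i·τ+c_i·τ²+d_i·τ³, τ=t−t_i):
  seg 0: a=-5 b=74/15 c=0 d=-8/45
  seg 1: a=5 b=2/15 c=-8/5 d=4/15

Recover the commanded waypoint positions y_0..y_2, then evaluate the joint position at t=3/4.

y_0=-5 y_1=5 y_2=1
S(3/4) = -11/8

y_0 = S_0(0) = a_0 = -5
y_1 = S_1(0) = a_1 = 5
y_2 = S_1(2) = 1
t_q=3/4 is in segment 0 (τ=3/4); S_0(τ)=-11/8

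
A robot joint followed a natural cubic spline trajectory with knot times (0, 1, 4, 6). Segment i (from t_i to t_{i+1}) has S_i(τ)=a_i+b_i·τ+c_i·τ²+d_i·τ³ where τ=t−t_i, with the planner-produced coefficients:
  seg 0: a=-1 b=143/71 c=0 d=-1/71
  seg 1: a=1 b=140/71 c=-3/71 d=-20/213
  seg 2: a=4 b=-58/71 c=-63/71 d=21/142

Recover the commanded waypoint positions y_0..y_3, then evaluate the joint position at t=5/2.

y_0 = S_0(0) = a_0 = -1
y_1 = S_1(0) = a_1 = 1
y_2 = S_2(0) = a_2 = 4
y_3 = S_2(2) = 0
t_q=5/2 is in segment 1 (τ=3/2); S_1(τ)=1007/284

y_0=-1 y_1=1 y_2=4 y_3=0
S(5/2) = 1007/284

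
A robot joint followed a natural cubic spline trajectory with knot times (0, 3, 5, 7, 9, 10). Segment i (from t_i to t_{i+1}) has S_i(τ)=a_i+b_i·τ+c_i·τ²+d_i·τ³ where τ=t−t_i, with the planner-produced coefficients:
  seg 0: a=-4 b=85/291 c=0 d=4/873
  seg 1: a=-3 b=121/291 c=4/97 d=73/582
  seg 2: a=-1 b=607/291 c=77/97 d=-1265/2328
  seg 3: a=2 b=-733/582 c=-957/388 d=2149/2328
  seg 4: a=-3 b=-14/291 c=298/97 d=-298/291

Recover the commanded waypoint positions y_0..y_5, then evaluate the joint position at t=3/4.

y_0 = S_0(0) = a_0 = -4
y_1 = S_1(0) = a_1 = -3
y_2 = S_2(0) = a_2 = -1
y_3 = S_3(0) = a_3 = 2
y_4 = S_4(0) = a_4 = -3
y_5 = S_4(1) = -1
t_q=3/4 is in segment 0 (τ=3/4); S_0(τ)=-5865/1552

y_0=-4 y_1=-3 y_2=-1 y_3=2 y_4=-3 y_5=-1
S(3/4) = -5865/1552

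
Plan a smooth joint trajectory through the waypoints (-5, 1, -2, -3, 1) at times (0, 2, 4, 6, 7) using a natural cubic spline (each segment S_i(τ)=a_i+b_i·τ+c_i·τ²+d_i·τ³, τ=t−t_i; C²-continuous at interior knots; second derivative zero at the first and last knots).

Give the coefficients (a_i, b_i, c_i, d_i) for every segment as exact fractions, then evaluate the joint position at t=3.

  seg 0: a=-5 b=171/41 c=0 d=-12/41
  seg 1: a=1 b=27/41 c=-72/41 d=111/328
  seg 2: a=-2 b=-189/82 c=45/164 d=103/328
  seg 3: a=-3 b=105/41 c=177/82 d=-59/82
S(3) = 79/328

Δ: Δ0=3, Δ1=-3/2, Δ2=-1/2, Δ3=4
row 1: diag=8, rhs=-27; c'=1/4, d'=-27/8
row 2: denom=8−2·1/4=15/2; d'=(6−2·-27/8)/(15/2)=17/10
row 3: denom=6−2·4/15=82/15; d'=(27−2·17/10)/(82/15)=177/41
back: M3=177/41
back: M2=17/10−4/15·177/41=45/82
back: M1=-27/8−1/4·45/82=-144/41
M: M0=0, M1=-144/41, M2=45/82, M3=177/41, M4=0
seg 0: a=-5, c=M0/2=0, d=(M1−M0)/(6·2)=-12/41, b=Δ0−h0·(2M0+M1)/6=171/41
seg 1: a=1, c=M1/2=-72/41, d=(M2−M1)/(6·2)=111/328, b=Δ1−h1·(2M1+M2)/6=27/41
seg 2: a=-2, c=M2/2=45/164, d=(M3−M2)/(6·2)=103/328, b=Δ2−h2·(2M2+M3)/6=-189/82
seg 3: a=-3, c=M3/2=177/82, d=(M4−M3)/(6·1)=-59/82, b=Δ3−h3·(2M3+M4)/6=105/41
t_q=3 → seg 1, τ=1; S=1+27/41·τ+-72/41·τ²+111/328·τ³=79/328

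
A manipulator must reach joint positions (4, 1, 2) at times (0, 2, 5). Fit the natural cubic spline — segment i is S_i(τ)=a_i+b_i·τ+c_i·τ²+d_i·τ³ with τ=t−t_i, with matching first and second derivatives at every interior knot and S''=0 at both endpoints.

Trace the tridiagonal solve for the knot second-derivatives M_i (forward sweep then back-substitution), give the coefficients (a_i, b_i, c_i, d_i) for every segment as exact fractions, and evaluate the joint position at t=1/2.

  seg 0: a=4 b=-28/15 c=0 d=11/120
  seg 1: a=1 b=-23/30 c=11/20 d=-11/180
S(1/2) = 197/64

Δ: Δ0=-3/2, Δ1=1/3
row 1: diag=10, rhs=11; c'=3/10, d'=11/10
back: M1=11/10
M: M0=0, M1=11/10, M2=0
seg 0: a=4, c=M0/2=0, d=(M1−M0)/(6·2)=11/120, b=Δ0−h0·(2M0+M1)/6=-28/15
seg 1: a=1, c=M1/2=11/20, d=(M2−M1)/(6·3)=-11/180, b=Δ1−h1·(2M1+M2)/6=-23/30
t_q=1/2 → seg 0, τ=1/2; S=4+-28/15·τ+0·τ²+11/120·τ³=197/64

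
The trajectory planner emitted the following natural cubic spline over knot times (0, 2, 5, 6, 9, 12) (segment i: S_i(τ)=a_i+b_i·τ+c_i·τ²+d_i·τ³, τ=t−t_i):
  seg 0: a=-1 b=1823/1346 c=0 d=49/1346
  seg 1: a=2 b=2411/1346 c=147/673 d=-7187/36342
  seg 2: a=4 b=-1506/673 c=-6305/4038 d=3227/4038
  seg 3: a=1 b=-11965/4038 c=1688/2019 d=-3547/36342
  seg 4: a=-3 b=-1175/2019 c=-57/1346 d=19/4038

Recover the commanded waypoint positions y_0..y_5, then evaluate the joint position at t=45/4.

y_0=-1 y_1=2 y_2=4 y_3=1 y_4=-3 y_5=-5
S(45/4) = -385083/86144

y_0 = S_0(0) = a_0 = -1
y_1 = S_1(0) = a_1 = 2
y_2 = S_2(0) = a_2 = 4
y_3 = S_3(0) = a_3 = 1
y_4 = S_4(0) = a_4 = -3
y_5 = S_4(3) = -5
t_q=45/4 is in segment 4 (τ=9/4); S_4(τ)=-385083/86144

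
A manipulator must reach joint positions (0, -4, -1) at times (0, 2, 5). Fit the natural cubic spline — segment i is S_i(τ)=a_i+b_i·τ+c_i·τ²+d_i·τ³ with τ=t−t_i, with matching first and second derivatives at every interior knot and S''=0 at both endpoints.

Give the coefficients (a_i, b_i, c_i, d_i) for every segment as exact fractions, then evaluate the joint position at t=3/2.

  seg 0: a=0 b=-13/5 c=0 d=3/20
  seg 1: a=-4 b=-4/5 c=9/10 d=-1/10
S(3/2) = -543/160

Δ: Δ0=-2, Δ1=1
row 1: diag=10, rhs=18; c'=3/10, d'=9/5
back: M1=9/5
M: M0=0, M1=9/5, M2=0
seg 0: a=0, c=M0/2=0, d=(M1−M0)/(6·2)=3/20, b=Δ0−h0·(2M0+M1)/6=-13/5
seg 1: a=-4, c=M1/2=9/10, d=(M2−M1)/(6·3)=-1/10, b=Δ1−h1·(2M1+M2)/6=-4/5
t_q=3/2 → seg 0, τ=3/2; S=0+-13/5·τ+0·τ²+3/20·τ³=-543/160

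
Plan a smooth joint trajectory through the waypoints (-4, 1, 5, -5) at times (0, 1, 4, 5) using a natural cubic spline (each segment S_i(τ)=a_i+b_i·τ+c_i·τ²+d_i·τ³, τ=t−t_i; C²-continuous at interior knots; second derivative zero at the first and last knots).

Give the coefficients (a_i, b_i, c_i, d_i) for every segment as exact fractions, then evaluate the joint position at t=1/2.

  seg 0: a=-4 b=811/165 c=0 d=14/165
  seg 1: a=1 b=853/165 c=14/55 d=-23/45
  seg 2: a=5 b=-1172/165 c=-239/55 d=239/165
S(1/2) = -337/220

Δ: Δ0=5, Δ1=4/3, Δ2=-10
row 1: diag=8, rhs=-22; c'=3/8, d'=-11/4
row 2: denom=8−3·3/8=55/8; d'=(-68−3·-11/4)/(55/8)=-478/55
back: M2=-478/55
back: M1=-11/4−3/8·-478/55=28/55
M: M0=0, M1=28/55, M2=-478/55, M3=0
seg 0: a=-4, c=M0/2=0, d=(M1−M0)/(6·1)=14/165, b=Δ0−h0·(2M0+M1)/6=811/165
seg 1: a=1, c=M1/2=14/55, d=(M2−M1)/(6·3)=-23/45, b=Δ1−h1·(2M1+M2)/6=853/165
seg 2: a=5, c=M2/2=-239/55, d=(M3−M2)/(6·1)=239/165, b=Δ2−h2·(2M2+M3)/6=-1172/165
t_q=1/2 → seg 0, τ=1/2; S=-4+811/165·τ+0·τ²+14/165·τ³=-337/220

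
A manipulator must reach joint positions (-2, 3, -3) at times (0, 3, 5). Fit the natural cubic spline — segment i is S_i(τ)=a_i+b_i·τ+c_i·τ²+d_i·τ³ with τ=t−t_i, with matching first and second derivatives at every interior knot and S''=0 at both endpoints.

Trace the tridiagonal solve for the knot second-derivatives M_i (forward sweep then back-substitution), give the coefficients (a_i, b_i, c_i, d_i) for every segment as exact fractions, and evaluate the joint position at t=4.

Δ: Δ0=5/3, Δ1=-3
row 1: diag=10, rhs=-28; c'=1/5, d'=-14/5
back: M1=-14/5
M: M0=0, M1=-14/5, M2=0
seg 0: a=-2, c=M0/2=0, d=(M1−M0)/(6·3)=-7/45, b=Δ0−h0·(2M0+M1)/6=46/15
seg 1: a=3, c=M1/2=-7/5, d=(M2−M1)/(6·2)=7/30, b=Δ1−h1·(2M1+M2)/6=-17/15
t_q=4 → seg 1, τ=1; S=3+-17/15·τ+-7/5·τ²+7/30·τ³=7/10

  seg 0: a=-2 b=46/15 c=0 d=-7/45
  seg 1: a=3 b=-17/15 c=-7/5 d=7/30
S(4) = 7/10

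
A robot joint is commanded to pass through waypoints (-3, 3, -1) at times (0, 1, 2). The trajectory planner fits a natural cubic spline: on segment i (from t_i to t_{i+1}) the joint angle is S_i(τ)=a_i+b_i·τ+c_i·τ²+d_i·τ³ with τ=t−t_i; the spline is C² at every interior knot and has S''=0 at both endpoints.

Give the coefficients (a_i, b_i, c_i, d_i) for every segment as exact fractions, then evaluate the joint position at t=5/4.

  seg 0: a=-3 b=17/2 c=0 d=-5/2
  seg 1: a=3 b=1 c=-15/2 d=5/2
S(5/4) = 361/128

Δ: Δ0=6, Δ1=-4
row 1: diag=4, rhs=-60; c'=1/4, d'=-15
back: M1=-15
M: M0=0, M1=-15, M2=0
seg 0: a=-3, c=M0/2=0, d=(M1−M0)/(6·1)=-5/2, b=Δ0−h0·(2M0+M1)/6=17/2
seg 1: a=3, c=M1/2=-15/2, d=(M2−M1)/(6·1)=5/2, b=Δ1−h1·(2M1+M2)/6=1
t_q=5/4 → seg 1, τ=1/4; S=3+1·τ+-15/2·τ²+5/2·τ³=361/128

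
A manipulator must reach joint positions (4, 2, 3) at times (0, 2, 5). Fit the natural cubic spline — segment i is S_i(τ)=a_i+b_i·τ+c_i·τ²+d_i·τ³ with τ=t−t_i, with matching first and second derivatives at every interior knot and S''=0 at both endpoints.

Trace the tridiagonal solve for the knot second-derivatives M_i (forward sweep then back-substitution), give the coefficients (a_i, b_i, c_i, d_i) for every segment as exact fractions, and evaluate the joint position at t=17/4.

  seg 0: a=4 b=-19/15 c=0 d=1/15
  seg 1: a=2 b=-7/15 c=2/5 d=-2/45
S(17/4) = 79/32

Δ: Δ0=-1, Δ1=1/3
row 1: diag=10, rhs=8; c'=3/10, d'=4/5
back: M1=4/5
M: M0=0, M1=4/5, M2=0
seg 0: a=4, c=M0/2=0, d=(M1−M0)/(6·2)=1/15, b=Δ0−h0·(2M0+M1)/6=-19/15
seg 1: a=2, c=M1/2=2/5, d=(M2−M1)/(6·3)=-2/45, b=Δ1−h1·(2M1+M2)/6=-7/15
t_q=17/4 → seg 1, τ=9/4; S=2+-7/15·τ+2/5·τ²+-2/45·τ³=79/32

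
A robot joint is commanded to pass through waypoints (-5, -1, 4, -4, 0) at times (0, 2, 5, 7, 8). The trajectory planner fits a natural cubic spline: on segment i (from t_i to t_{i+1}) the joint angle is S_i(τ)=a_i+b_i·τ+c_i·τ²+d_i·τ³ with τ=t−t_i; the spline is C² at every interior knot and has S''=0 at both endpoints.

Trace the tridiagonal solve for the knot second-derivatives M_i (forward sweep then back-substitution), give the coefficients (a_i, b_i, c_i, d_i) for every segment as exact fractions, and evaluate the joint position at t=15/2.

Δ: Δ0=2, Δ1=5/3, Δ2=-4, Δ3=4
row 1: diag=10, rhs=-2; c'=3/10, d'=-1/5
row 2: denom=10−3·3/10=91/10; d'=(-34−3·-1/5)/(91/10)=-334/91
row 3: denom=6−2·20/91=506/91; d'=(48−2·-334/91)/(506/91)=2518/253
back: M3=2518/253
back: M2=-334/91−20/91·2518/253=-1482/253
back: M1=-1/5−3/10·-1482/253=394/253
M: M0=0, M1=394/253, M2=-1482/253, M3=2518/253, M4=0
seg 0: a=-5, c=M0/2=0, d=(M1−M0)/(6·2)=197/1518, b=Δ0−h0·(2M0+M1)/6=1124/759
seg 1: a=-1, c=M1/2=197/253, d=(M2−M1)/(6·3)=-938/2277, b=Δ1−h1·(2M1+M2)/6=2306/759
seg 2: a=4, c=M2/2=-741/253, d=(M3−M2)/(6·2)=1000/759, b=Δ2−h2·(2M2+M3)/6=-2590/759
seg 3: a=-4, c=M3/2=1259/253, d=(M4−M3)/(6·1)=-1259/759, b=Δ3−h3·(2M3+M4)/6=518/759
t_q=15/2 → seg 3, τ=1/2; S=-4+518/759·τ+1259/253·τ²+-1259/759·τ³=-5307/2024

  seg 0: a=-5 b=1124/759 c=0 d=197/1518
  seg 1: a=-1 b=2306/759 c=197/253 d=-938/2277
  seg 2: a=4 b=-2590/759 c=-741/253 d=1000/759
  seg 3: a=-4 b=518/759 c=1259/253 d=-1259/759
S(15/2) = -5307/2024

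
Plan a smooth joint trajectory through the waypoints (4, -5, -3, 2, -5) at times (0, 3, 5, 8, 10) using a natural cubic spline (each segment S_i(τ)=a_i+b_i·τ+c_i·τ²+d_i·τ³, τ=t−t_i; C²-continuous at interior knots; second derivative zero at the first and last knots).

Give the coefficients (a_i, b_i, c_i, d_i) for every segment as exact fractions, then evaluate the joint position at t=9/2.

Δ: Δ0=-3, Δ1=1, Δ2=5/3, Δ3=-7/2
row 1: diag=10, rhs=24; c'=1/5, d'=12/5
row 2: denom=10−2·1/5=48/5; d'=(4−2·12/5)/(48/5)=-1/12
row 3: denom=10−3·5/16=145/16; d'=(-31−3·-1/12)/(145/16)=-492/145
back: M3=-492/145
back: M2=-1/12−5/16·-492/145=85/87
back: M1=12/5−1/5·85/87=959/435
M: M0=0, M1=959/435, M2=85/87, M3=-492/145, M4=0
seg 0: a=4, c=M0/2=0, d=(M1−M0)/(6·3)=959/7830, b=Δ0−h0·(2M0+M1)/6=-3569/870
seg 1: a=-5, c=M1/2=959/870, d=(M2−M1)/(6·2)=-89/870, b=Δ1−h1·(2M1+M2)/6=-346/435
seg 2: a=-3, c=M2/2=85/174, d=(M3−M2)/(6·3)=-1901/7830, b=Δ2−h2·(2M2+M3)/6=346/145
seg 3: a=2, c=M3/2=-246/145, d=(M4−M3)/(6·2)=41/145, b=Δ3−h3·(2M3+M4)/6=-359/290
t_q=9/2 → seg 1, τ=3/2; S=-5+-346/435·τ+959/870·τ²+-89/870·τ³=-1883/464

  seg 0: a=4 b=-3569/870 c=0 d=959/7830
  seg 1: a=-5 b=-346/435 c=959/870 d=-89/870
  seg 2: a=-3 b=346/145 c=85/174 d=-1901/7830
  seg 3: a=2 b=-359/290 c=-246/145 d=41/145
S(9/2) = -1883/464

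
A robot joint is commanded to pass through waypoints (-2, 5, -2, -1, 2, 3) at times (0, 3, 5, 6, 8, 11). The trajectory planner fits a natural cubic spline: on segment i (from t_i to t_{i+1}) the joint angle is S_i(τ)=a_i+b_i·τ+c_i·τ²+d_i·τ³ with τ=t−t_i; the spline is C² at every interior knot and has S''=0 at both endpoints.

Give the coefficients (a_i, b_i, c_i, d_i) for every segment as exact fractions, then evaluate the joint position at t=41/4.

Δ: Δ0=7/3, Δ1=-7/2, Δ2=1, Δ3=3/2, Δ4=1/3
row 1: diag=10, rhs=-35; c'=1/5, d'=-7/2
row 2: denom=6−2·1/5=28/5; d'=(27−2·-7/2)/(28/5)=85/14
row 3: denom=6−1·5/28=163/28; d'=(3−1·85/14)/(163/28)=-86/163
row 4: denom=10−2·56/163=1518/163; d'=(-7−2·-86/163)/(1518/163)=-323/506
back: M4=-323/506
back: M3=-86/163−56/163·-323/506=-78/253
back: M2=85/14−5/28·-78/253=1550/253
back: M1=-7/2−1/5·1550/253=-2391/506
M: M0=0, M1=-2391/506, M2=1550/253, M3=-78/253, M4=-323/506, M5=0
seg 0: a=-2, c=M0/2=0, d=(M1−M0)/(6·3)=-797/3036, b=Δ0−h0·(2M0+M1)/6=14257/3036
seg 1: a=5, c=M1/2=-2391/1012, d=(M2−M1)/(6·2)=5491/6072, b=Δ1−h1·(2M1+M2)/6=-3631/1518
seg 2: a=-2, c=M2/2=775/253, d=(M3−M2)/(6·1)=-74/69, b=Δ2−h2·(2M2+M3)/6=-752/759
seg 3: a=-1, c=M3/2=-39/253, d=(M4−M3)/(6·2)=-167/6072, b=Δ3−h3·(2M3+M4)/6=1456/759
seg 4: a=2, c=M4/2=-323/1012, d=(M5−M4)/(6·3)=323/9108, b=Δ4−h4·(2M4+M5)/6=1475/1518
t_q=41/4 → seg 4, τ=9/4; S=2+1475/1518·τ+-323/1012·τ²+323/9108·τ³=192647/64768

  seg 0: a=-2 b=14257/3036 c=0 d=-797/3036
  seg 1: a=5 b=-3631/1518 c=-2391/1012 d=5491/6072
  seg 2: a=-2 b=-752/759 c=775/253 d=-74/69
  seg 3: a=-1 b=1456/759 c=-39/253 d=-167/6072
  seg 4: a=2 b=1475/1518 c=-323/1012 d=323/9108
S(41/4) = 192647/64768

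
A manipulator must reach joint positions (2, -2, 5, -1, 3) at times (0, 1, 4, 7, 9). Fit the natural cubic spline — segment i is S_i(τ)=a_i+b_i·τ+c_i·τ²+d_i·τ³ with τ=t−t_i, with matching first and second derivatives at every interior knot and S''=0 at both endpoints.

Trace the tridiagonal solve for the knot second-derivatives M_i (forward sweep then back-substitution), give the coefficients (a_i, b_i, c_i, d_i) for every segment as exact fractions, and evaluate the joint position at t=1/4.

Δ: Δ0=-4, Δ1=7/3, Δ2=-2, Δ3=2
row 1: diag=8, rhs=38; c'=3/8, d'=19/4
row 2: denom=12−3·3/8=87/8; d'=(-26−3·19/4)/(87/8)=-322/87
row 3: denom=10−3·8/29=266/29; d'=(24−3·-322/87)/(266/29)=509/133
back: M3=509/133
back: M2=-322/87−8/29·509/133=-1898/399
back: M1=19/4−3/8·-1898/399=869/133
M: M0=0, M1=869/133, M2=-1898/399, M3=509/133, M4=0
seg 0: a=2, c=M0/2=0, d=(M1−M0)/(6·1)=869/798, b=Δ0−h0·(2M0+M1)/6=-4061/798
seg 1: a=-2, c=M1/2=869/266, d=(M2−M1)/(6·3)=-4505/7182, b=Δ1−h1·(2M1+M2)/6=-727/399
seg 2: a=5, c=M2/2=-949/399, d=(M3−M2)/(6·3)=3425/7182, b=Δ2−h2·(2M2+M3)/6=673/798
seg 3: a=-1, c=M3/2=509/266, d=(M4−M3)/(6·2)=-509/1596, b=Δ3−h3·(2M3+M4)/6=-220/399
t_q=1/4 → seg 0, τ=1/4; S=2+-4061/798·τ+0·τ²+869/798·τ³=12679/17024

  seg 0: a=2 b=-4061/798 c=0 d=869/798
  seg 1: a=-2 b=-727/399 c=869/266 d=-4505/7182
  seg 2: a=5 b=673/798 c=-949/399 d=3425/7182
  seg 3: a=-1 b=-220/399 c=509/266 d=-509/1596
S(1/4) = 12679/17024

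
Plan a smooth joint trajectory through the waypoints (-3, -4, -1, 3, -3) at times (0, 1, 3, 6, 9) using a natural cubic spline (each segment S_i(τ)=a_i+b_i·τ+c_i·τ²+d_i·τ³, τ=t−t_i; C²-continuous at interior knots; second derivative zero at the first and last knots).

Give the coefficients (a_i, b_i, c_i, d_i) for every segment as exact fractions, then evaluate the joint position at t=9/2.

Δ: Δ0=-1, Δ1=3/2, Δ2=4/3, Δ3=-2
row 1: diag=6, rhs=15; c'=1/3, d'=5/2
row 2: denom=10−2·1/3=28/3; d'=(-1−2·5/2)/(28/3)=-9/14
row 3: denom=12−3·9/28=309/28; d'=(-20−3·-9/14)/(309/28)=-506/309
back: M3=-506/309
back: M2=-9/14−9/28·-506/309=-12/103
back: M1=5/2−1/3·-12/103=523/206
M: M0=0, M1=523/206, M2=-12/103, M3=-506/309, M4=0
seg 0: a=-3, c=M0/2=0, d=(M1−M0)/(6·1)=523/1236, b=Δ0−h0·(2M0+M1)/6=-1759/1236
seg 1: a=-4, c=M1/2=523/412, d=(M2−M1)/(6·2)=-547/2472, b=Δ1−h1·(2M1+M2)/6=-95/618
seg 2: a=-1, c=M2/2=-6/103, d=(M3−M2)/(6·3)=-235/2781, b=Δ2−h2·(2M2+M3)/6=701/309
seg 3: a=3, c=M3/2=-253/309, d=(M4−M3)/(6·3)=253/2781, b=Δ3−h3·(2M3+M4)/6=-112/309
t_q=9/2 → seg 2, τ=3/2; S=-1+701/309·τ+-6/103·τ²+-235/2781·τ³=1637/824

  seg 0: a=-3 b=-1759/1236 c=0 d=523/1236
  seg 1: a=-4 b=-95/618 c=523/412 d=-547/2472
  seg 2: a=-1 b=701/309 c=-6/103 d=-235/2781
  seg 3: a=3 b=-112/309 c=-253/309 d=253/2781
S(9/2) = 1637/824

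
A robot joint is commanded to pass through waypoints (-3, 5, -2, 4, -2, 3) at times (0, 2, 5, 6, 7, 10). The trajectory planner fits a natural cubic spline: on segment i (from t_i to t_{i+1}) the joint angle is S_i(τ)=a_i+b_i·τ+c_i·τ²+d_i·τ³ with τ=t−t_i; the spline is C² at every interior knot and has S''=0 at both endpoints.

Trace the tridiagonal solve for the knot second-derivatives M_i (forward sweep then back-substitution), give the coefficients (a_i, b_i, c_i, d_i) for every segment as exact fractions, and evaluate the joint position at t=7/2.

  seg 0: a=-3 b=13696/2121 c=0 d=-1303/2121
  seg 1: a=5 b=-1940/2121 c=-2606/707 d=6815/6363
  seg 2: a=-2 b=12487/2121 c=4209/707 d=-12388/2121
  seg 3: a=4 b=577/2121 c=-8179/707 d=11234/2121
  seg 4: a=-2 b=-14795/2121 c=3055/707 d=-3055/6363
S(7/2) = -849/808

Δ: Δ0=4, Δ1=-7/3, Δ2=6, Δ3=-6, Δ4=5/3
row 1: diag=10, rhs=-38; c'=3/10, d'=-19/5
row 2: denom=8−3·3/10=71/10; d'=(50−3·-19/5)/(71/10)=614/71
row 3: denom=4−1·10/71=274/71; d'=(-72−1·614/71)/(274/71)=-2863/137
row 4: denom=8−1·71/274=2121/274; d'=(46−1·-2863/137)/(2121/274)=6110/707
back: M4=6110/707
back: M3=-2863/137−71/274·6110/707=-16358/707
back: M2=614/71−10/71·-16358/707=8418/707
back: M1=-19/5−3/10·8418/707=-5212/707
M: M0=0, M1=-5212/707, M2=8418/707, M3=-16358/707, M4=6110/707, M5=0
seg 0: a=-3, c=M0/2=0, d=(M1−M0)/(6·2)=-1303/2121, b=Δ0−h0·(2M0+M1)/6=13696/2121
seg 1: a=5, c=M1/2=-2606/707, d=(M2−M1)/(6·3)=6815/6363, b=Δ1−h1·(2M1+M2)/6=-1940/2121
seg 2: a=-2, c=M2/2=4209/707, d=(M3−M2)/(6·1)=-12388/2121, b=Δ2−h2·(2M2+M3)/6=12487/2121
seg 3: a=4, c=M3/2=-8179/707, d=(M4−M3)/(6·1)=11234/2121, b=Δ3−h3·(2M3+M4)/6=577/2121
seg 4: a=-2, c=M4/2=3055/707, d=(M5−M4)/(6·3)=-3055/6363, b=Δ4−h4·(2M4+M5)/6=-14795/2121
t_q=7/2 → seg 1, τ=3/2; S=5+-1940/2121·τ+-2606/707·τ²+6815/6363·τ³=-849/808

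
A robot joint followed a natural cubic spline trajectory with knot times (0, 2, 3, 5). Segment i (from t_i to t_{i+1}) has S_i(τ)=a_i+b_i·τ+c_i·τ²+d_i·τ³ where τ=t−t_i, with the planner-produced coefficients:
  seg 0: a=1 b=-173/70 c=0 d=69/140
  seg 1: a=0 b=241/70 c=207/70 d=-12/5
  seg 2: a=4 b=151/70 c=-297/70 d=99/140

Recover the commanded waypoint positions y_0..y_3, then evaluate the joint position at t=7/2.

y_0 = S_0(0) = a_0 = 1
y_1 = S_1(0) = a_1 = 0
y_2 = S_2(0) = a_2 = 4
y_3 = S_2(2) = -3
t_q=7/2 is in segment 2 (τ=1/2); S_2(τ)=657/160

y_0=1 y_1=0 y_2=4 y_3=-3
S(7/2) = 657/160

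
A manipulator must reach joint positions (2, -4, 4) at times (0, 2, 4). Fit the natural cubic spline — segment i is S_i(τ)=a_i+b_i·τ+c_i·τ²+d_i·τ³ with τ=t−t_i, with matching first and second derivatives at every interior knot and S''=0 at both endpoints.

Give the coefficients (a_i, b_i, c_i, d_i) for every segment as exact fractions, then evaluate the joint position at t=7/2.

  seg 0: a=2 b=-19/4 c=0 d=7/16
  seg 1: a=-4 b=1/2 c=21/8 d=-7/16
S(7/2) = 151/128

Δ: Δ0=-3, Δ1=4
row 1: diag=8, rhs=42; c'=1/4, d'=21/4
back: M1=21/4
M: M0=0, M1=21/4, M2=0
seg 0: a=2, c=M0/2=0, d=(M1−M0)/(6·2)=7/16, b=Δ0−h0·(2M0+M1)/6=-19/4
seg 1: a=-4, c=M1/2=21/8, d=(M2−M1)/(6·2)=-7/16, b=Δ1−h1·(2M1+M2)/6=1/2
t_q=7/2 → seg 1, τ=3/2; S=-4+1/2·τ+21/8·τ²+-7/16·τ³=151/128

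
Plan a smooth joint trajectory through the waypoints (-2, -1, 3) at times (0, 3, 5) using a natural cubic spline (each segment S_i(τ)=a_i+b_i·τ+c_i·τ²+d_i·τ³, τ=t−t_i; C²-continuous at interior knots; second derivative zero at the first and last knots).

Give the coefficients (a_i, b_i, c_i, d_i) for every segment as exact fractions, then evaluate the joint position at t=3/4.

  seg 0: a=-2 b=-1/6 c=0 d=1/18
  seg 1: a=-1 b=4/3 c=1/2 d=-1/12
S(3/4) = -269/128

Δ: Δ0=1/3, Δ1=2
row 1: diag=10, rhs=10; c'=1/5, d'=1
back: M1=1
M: M0=0, M1=1, M2=0
seg 0: a=-2, c=M0/2=0, d=(M1−M0)/(6·3)=1/18, b=Δ0−h0·(2M0+M1)/6=-1/6
seg 1: a=-1, c=M1/2=1/2, d=(M2−M1)/(6·2)=-1/12, b=Δ1−h1·(2M1+M2)/6=4/3
t_q=3/4 → seg 0, τ=3/4; S=-2+-1/6·τ+0·τ²+1/18·τ³=-269/128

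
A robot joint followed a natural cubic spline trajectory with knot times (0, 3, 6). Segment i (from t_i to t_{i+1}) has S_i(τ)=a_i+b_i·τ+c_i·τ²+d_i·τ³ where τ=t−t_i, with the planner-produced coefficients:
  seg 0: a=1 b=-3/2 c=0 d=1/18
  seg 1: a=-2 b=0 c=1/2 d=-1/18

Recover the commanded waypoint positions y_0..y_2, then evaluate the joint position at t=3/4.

y_0 = S_0(0) = a_0 = 1
y_1 = S_1(0) = a_1 = -2
y_2 = S_1(3) = 1
t_q=3/4 is in segment 0 (τ=3/4); S_0(τ)=-13/128

y_0=1 y_1=-2 y_2=1
S(3/4) = -13/128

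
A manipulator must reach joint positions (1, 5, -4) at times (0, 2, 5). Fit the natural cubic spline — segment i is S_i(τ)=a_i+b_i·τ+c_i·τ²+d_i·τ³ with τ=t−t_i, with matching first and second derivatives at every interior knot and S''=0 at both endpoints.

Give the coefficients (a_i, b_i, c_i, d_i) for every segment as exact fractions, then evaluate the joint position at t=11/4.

Δ: Δ0=2, Δ1=-3
row 1: diag=10, rhs=-30; c'=3/10, d'=-3
back: M1=-3
M: M0=0, M1=-3, M2=0
seg 0: a=1, c=M0/2=0, d=(M1−M0)/(6·2)=-1/4, b=Δ0−h0·(2M0+M1)/6=3
seg 1: a=5, c=M1/2=-3/2, d=(M2−M1)/(6·3)=1/6, b=Δ1−h1·(2M1+M2)/6=0
t_q=11/4 → seg 1, τ=3/4; S=5+0·τ+-3/2·τ²+1/6·τ³=541/128

  seg 0: a=1 b=3 c=0 d=-1/4
  seg 1: a=5 b=0 c=-3/2 d=1/6
S(11/4) = 541/128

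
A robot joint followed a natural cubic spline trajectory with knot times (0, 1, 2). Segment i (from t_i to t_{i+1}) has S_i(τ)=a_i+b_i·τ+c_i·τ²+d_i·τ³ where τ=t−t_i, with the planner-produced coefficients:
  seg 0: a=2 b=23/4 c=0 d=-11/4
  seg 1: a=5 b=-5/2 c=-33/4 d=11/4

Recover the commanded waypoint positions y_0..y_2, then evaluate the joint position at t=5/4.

y_0 = S_0(0) = a_0 = 2
y_1 = S_1(0) = a_1 = 5
y_2 = S_1(1) = -3
t_q=5/4 is in segment 1 (τ=1/4); S_1(τ)=999/256

y_0=2 y_1=5 y_2=-3
S(5/4) = 999/256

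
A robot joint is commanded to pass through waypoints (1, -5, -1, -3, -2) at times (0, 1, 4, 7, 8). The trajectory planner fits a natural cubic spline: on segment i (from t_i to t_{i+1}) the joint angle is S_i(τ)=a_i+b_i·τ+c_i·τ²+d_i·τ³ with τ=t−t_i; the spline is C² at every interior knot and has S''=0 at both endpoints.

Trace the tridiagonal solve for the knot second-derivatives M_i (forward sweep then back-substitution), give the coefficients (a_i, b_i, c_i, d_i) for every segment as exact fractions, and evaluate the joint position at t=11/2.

Δ: Δ0=-6, Δ1=4/3, Δ2=-2/3, Δ3=1
row 1: diag=8, rhs=44; c'=3/8, d'=11/2
row 2: denom=12−3·3/8=87/8; d'=(-12−3·11/2)/(87/8)=-76/29
row 3: denom=8−3·8/29=208/29; d'=(10−3·-76/29)/(208/29)=259/104
back: M3=259/104
back: M2=-76/29−8/29·259/104=-43/13
back: M1=11/2−3/8·-43/13=701/104
M: M0=0, M1=701/104, M2=-43/13, M3=259/104, M4=0
seg 0: a=1, c=M0/2=0, d=(M1−M0)/(6·1)=701/624, b=Δ0−h0·(2M0+M1)/6=-4445/624
seg 1: a=-5, c=M1/2=701/208, d=(M2−M1)/(6·3)=-1045/1872, b=Δ1−h1·(2M1+M2)/6=-1171/312
seg 2: a=-1, c=M2/2=-43/26, d=(M3−M2)/(6·3)=67/208, b=Δ2−h2·(2M2+M3)/6=67/48
seg 3: a=-3, c=M3/2=259/208, d=(M4−M3)/(6·1)=-259/624, b=Δ3−h3·(2M3+M4)/6=53/312
t_q=11/2 → seg 2, τ=3/2; S=-1+67/48·τ+-43/26·τ²+67/208·τ³=-2563/1664

  seg 0: a=1 b=-4445/624 c=0 d=701/624
  seg 1: a=-5 b=-1171/312 c=701/208 d=-1045/1872
  seg 2: a=-1 b=67/48 c=-43/26 d=67/208
  seg 3: a=-3 b=53/312 c=259/208 d=-259/624
S(11/2) = -2563/1664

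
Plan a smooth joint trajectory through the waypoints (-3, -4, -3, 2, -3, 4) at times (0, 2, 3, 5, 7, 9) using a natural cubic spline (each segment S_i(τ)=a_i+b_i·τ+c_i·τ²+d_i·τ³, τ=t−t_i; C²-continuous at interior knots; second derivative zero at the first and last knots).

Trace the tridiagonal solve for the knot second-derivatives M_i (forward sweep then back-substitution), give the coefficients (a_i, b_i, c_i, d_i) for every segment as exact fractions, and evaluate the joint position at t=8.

  seg 0: a=-3 b=-775/954 c=0 d=149/1908
  seg 1: a=-4 b=119/954 c=149/318 d=194/477
  seg 2: a=-3 b=2177/954 c=179/106 d=-1507/1908
  seg 3: a=2 b=-421/954 c=-485/159 d=482/477
  seg 4: a=-3 b=-493/954 c=479/159 d=-479/954
S(8) = -160/159

Δ: Δ0=-1/2, Δ1=1, Δ2=5/2, Δ3=-5/2, Δ4=7/2
row 1: diag=6, rhs=9; c'=1/6, d'=3/2
row 2: denom=6−1·1/6=35/6; d'=(9−1·3/2)/(35/6)=9/7
row 3: denom=8−2·12/35=256/35; d'=(-30−2·9/7)/(256/35)=-285/64
row 4: denom=8−2·35/128=477/64; d'=(36−2·-285/64)/(477/64)=958/159
back: M4=958/159
back: M3=-285/64−35/128·958/159=-970/159
back: M2=9/7−12/35·-970/159=179/53
back: M1=3/2−1/6·179/53=149/159
M: M0=0, M1=149/159, M2=179/53, M3=-970/159, M4=958/159, M5=0
seg 0: a=-3, c=M0/2=0, d=(M1−M0)/(6·2)=149/1908, b=Δ0−h0·(2M0+M1)/6=-775/954
seg 1: a=-4, c=M1/2=149/318, d=(M2−M1)/(6·1)=194/477, b=Δ1−h1·(2M1+M2)/6=119/954
seg 2: a=-3, c=M2/2=179/106, d=(M3−M2)/(6·2)=-1507/1908, b=Δ2−h2·(2M2+M3)/6=2177/954
seg 3: a=2, c=M3/2=-485/159, d=(M4−M3)/(6·2)=482/477, b=Δ3−h3·(2M3+M4)/6=-421/954
seg 4: a=-3, c=M4/2=479/159, d=(M5−M4)/(6·2)=-479/954, b=Δ4−h4·(2M4+M5)/6=-493/954
t_q=8 → seg 4, τ=1; S=-3+-493/954·τ+479/159·τ²+-479/954·τ³=-160/159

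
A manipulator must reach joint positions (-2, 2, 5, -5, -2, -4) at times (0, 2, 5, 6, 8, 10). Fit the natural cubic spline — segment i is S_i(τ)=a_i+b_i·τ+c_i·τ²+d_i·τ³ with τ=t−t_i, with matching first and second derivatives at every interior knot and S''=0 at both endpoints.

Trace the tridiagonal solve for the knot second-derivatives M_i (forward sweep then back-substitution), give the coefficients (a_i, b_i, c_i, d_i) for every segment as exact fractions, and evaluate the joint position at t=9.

Δ: Δ0=2, Δ1=1, Δ2=-10, Δ3=3/2, Δ4=-1
row 1: diag=10, rhs=-6; c'=3/10, d'=-3/5
row 2: denom=8−3·3/10=71/10; d'=(-66−3·-3/5)/(71/10)=-642/71
row 3: denom=6−1·10/71=416/71; d'=(69−1·-642/71)/(416/71)=5541/416
row 4: denom=8−2·71/208=761/104; d'=(-15−2·5541/416)/(761/104)=-8661/1522
back: M4=-8661/1522
back: M3=5541/416−71/208·-8661/1522=23229/1522
back: M2=-642/71−10/71·23229/1522=-8517/761
back: M1=-3/5−3/10·-8517/761=4197/1522
M: M0=0, M1=4197/1522, M2=-8517/761, M3=23229/1522, M4=-8661/1522, M5=0
seg 0: a=-2, c=M0/2=0, d=(M1−M0)/(6·2)=1399/6088, b=Δ0−h0·(2M0+M1)/6=1645/1522
seg 1: a=2, c=M1/2=4197/3044, d=(M2−M1)/(6·3)=-2359/3044, b=Δ1−h1·(2M1+M2)/6=2921/761
seg 2: a=5, c=M2/2=-8517/1522, d=(M3−M2)/(6·1)=13421/3044, b=Δ2−h2·(2M2+M3)/6=-26827/3044
seg 3: a=-5, c=M3/2=23229/3044, d=(M4−M3)/(6·2)=-5315/3044, b=Δ3−h3·(2M3+M4)/6=-5158/761
seg 4: a=-2, c=M4/2=-8661/3044, d=(M5−M4)/(6·2)=2887/6088, b=Δ4−h4·(2M4+M5)/6=2126/761
t_q=9 → seg 4, τ=1; S=-2+2126/761·τ+-8661/3044·τ²+2887/6088·τ³=-9603/6088

  seg 0: a=-2 b=1645/1522 c=0 d=1399/6088
  seg 1: a=2 b=2921/761 c=4197/3044 d=-2359/3044
  seg 2: a=5 b=-26827/3044 c=-8517/1522 d=13421/3044
  seg 3: a=-5 b=-5158/761 c=23229/3044 d=-5315/3044
  seg 4: a=-2 b=2126/761 c=-8661/3044 d=2887/6088
S(9) = -9603/6088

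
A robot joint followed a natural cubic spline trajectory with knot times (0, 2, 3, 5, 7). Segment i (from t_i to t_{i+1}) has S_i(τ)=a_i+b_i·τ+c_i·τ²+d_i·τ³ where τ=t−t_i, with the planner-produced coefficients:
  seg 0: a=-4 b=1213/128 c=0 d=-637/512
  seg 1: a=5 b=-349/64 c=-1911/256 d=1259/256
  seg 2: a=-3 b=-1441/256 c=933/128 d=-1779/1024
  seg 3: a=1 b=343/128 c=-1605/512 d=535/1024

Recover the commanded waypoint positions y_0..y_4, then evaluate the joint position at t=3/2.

y_0 = S_0(0) = a_0 = -4
y_1 = S_1(0) = a_1 = 5
y_2 = S_2(0) = a_2 = -3
y_3 = S_3(0) = a_3 = 1
y_4 = S_3(2) = -2
t_q=3/2 is in segment 0 (τ=3/2); S_0(τ)=24641/4096

y_0=-4 y_1=5 y_2=-3 y_3=1 y_4=-2
S(3/2) = 24641/4096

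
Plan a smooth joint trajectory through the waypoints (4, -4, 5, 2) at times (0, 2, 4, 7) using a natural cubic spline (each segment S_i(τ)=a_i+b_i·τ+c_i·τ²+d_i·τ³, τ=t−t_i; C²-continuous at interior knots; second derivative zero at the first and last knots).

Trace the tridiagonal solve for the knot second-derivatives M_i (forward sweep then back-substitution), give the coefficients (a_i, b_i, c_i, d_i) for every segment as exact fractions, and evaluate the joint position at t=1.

Δ: Δ0=-4, Δ1=9/2, Δ2=-1
row 1: diag=8, rhs=51; c'=1/4, d'=51/8
row 2: denom=10−2·1/4=19/2; d'=(-33−2·51/8)/(19/2)=-183/38
back: M2=-183/38
back: M1=51/8−1/4·-183/38=144/19
M: M0=0, M1=144/19, M2=-183/38, M3=0
seg 0: a=4, c=M0/2=0, d=(M1−M0)/(6·2)=12/19, b=Δ0−h0·(2M0+M1)/6=-124/19
seg 1: a=-4, c=M1/2=72/19, d=(M2−M1)/(6·2)=-157/152, b=Δ1−h1·(2M1+M2)/6=20/19
seg 2: a=5, c=M2/2=-183/76, d=(M3−M2)/(6·3)=61/228, b=Δ2−h2·(2M2+M3)/6=145/38
t_q=1 → seg 0, τ=1; S=4+-124/19·τ+0·τ²+12/19·τ³=-36/19

  seg 0: a=4 b=-124/19 c=0 d=12/19
  seg 1: a=-4 b=20/19 c=72/19 d=-157/152
  seg 2: a=5 b=145/38 c=-183/76 d=61/228
S(1) = -36/19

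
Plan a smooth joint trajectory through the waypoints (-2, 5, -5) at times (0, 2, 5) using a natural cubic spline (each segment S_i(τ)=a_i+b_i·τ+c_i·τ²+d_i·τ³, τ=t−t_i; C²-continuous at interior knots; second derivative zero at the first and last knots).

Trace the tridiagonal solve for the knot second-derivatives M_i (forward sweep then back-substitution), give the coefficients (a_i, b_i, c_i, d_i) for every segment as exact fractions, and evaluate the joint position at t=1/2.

  seg 0: a=-2 b=73/15 c=0 d=-41/120
  seg 1: a=5 b=23/30 c=-41/20 d=41/180
S(1/2) = 25/64

Δ: Δ0=7/2, Δ1=-10/3
row 1: diag=10, rhs=-41; c'=3/10, d'=-41/10
back: M1=-41/10
M: M0=0, M1=-41/10, M2=0
seg 0: a=-2, c=M0/2=0, d=(M1−M0)/(6·2)=-41/120, b=Δ0−h0·(2M0+M1)/6=73/15
seg 1: a=5, c=M1/2=-41/20, d=(M2−M1)/(6·3)=41/180, b=Δ1−h1·(2M1+M2)/6=23/30
t_q=1/2 → seg 0, τ=1/2; S=-2+73/15·τ+0·τ²+-41/120·τ³=25/64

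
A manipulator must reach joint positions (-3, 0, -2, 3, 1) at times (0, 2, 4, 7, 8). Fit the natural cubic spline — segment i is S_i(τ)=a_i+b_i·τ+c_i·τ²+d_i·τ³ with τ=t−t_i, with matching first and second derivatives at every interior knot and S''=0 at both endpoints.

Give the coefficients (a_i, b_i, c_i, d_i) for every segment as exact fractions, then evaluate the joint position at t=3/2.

Δ: Δ0=3/2, Δ1=-1, Δ2=5/3, Δ3=-2
row 1: diag=8, rhs=-15; c'=1/4, d'=-15/8
row 2: denom=10−2·1/4=19/2; d'=(16−2·-15/8)/(19/2)=79/38
row 3: denom=8−3·6/19=134/19; d'=(-22−3·79/38)/(134/19)=-1073/268
back: M3=-1073/268
back: M2=79/38−6/19·-1073/268=224/67
back: M1=-15/8−1/4·224/67=-1453/536
M: M0=0, M1=-1453/536, M2=224/67, M3=-1073/268, M4=0
seg 0: a=-3, c=M0/2=0, d=(M1−M0)/(6·2)=-1453/6432, b=Δ0−h0·(2M0+M1)/6=3865/1608
seg 1: a=0, c=M1/2=-1453/1072, d=(M2−M1)/(6·2)=3245/6432, b=Δ1−h1·(2M1+M2)/6=-247/804
seg 2: a=-2, c=M2/2=112/67, d=(M3−M2)/(6·3)=-1969/4824, b=Δ2−h2·(2M2+M3)/6=523/1608
seg 3: a=3, c=M3/2=-1073/536, d=(M4−M3)/(6·1)=1073/1608, b=Δ3−h3·(2M3+M4)/6=-535/804
t_q=3/2 → seg 0, τ=3/2; S=-3+3865/1608·τ+0·τ²+-1453/6432·τ³=-2693/17152

  seg 0: a=-3 b=3865/1608 c=0 d=-1453/6432
  seg 1: a=0 b=-247/804 c=-1453/1072 d=3245/6432
  seg 2: a=-2 b=523/1608 c=112/67 d=-1969/4824
  seg 3: a=3 b=-535/804 c=-1073/536 d=1073/1608
S(3/2) = -2693/17152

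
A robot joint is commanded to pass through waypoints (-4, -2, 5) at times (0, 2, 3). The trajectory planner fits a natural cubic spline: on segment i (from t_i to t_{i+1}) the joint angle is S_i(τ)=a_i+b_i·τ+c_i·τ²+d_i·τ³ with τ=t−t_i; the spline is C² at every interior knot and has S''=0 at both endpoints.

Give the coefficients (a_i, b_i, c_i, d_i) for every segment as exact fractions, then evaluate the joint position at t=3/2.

Δ: Δ0=1, Δ1=7
row 1: diag=6, rhs=36; c'=1/6, d'=6
back: M1=6
M: M0=0, M1=6, M2=0
seg 0: a=-4, c=M0/2=0, d=(M1−M0)/(6·2)=1/2, b=Δ0−h0·(2M0+M1)/6=-1
seg 1: a=-2, c=M1/2=3, d=(M2−M1)/(6·1)=-1, b=Δ1−h1·(2M1+M2)/6=5
t_q=3/2 → seg 0, τ=3/2; S=-4+-1·τ+0·τ²+1/2·τ³=-61/16

  seg 0: a=-4 b=-1 c=0 d=1/2
  seg 1: a=-2 b=5 c=3 d=-1
S(3/2) = -61/16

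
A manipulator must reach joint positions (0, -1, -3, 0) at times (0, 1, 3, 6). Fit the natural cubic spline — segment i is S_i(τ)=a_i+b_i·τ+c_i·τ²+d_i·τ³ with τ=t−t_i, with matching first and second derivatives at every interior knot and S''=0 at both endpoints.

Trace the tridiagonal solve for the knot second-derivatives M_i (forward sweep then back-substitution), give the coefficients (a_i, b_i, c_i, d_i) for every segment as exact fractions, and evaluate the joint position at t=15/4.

  seg 0: a=0 b=-13/14 c=0 d=-1/14
  seg 1: a=-1 b=-8/7 c=-3/14 d=1/7
  seg 2: a=-3 b=-2/7 c=9/14 d=-1/14
S(15/4) = -369/128

Δ: Δ0=-1, Δ1=-1, Δ2=1
row 1: diag=6, rhs=0; c'=1/3, d'=0
row 2: denom=10−2·1/3=28/3; d'=(12−2·0)/(28/3)=9/7
back: M2=9/7
back: M1=0−1/3·9/7=-3/7
M: M0=0, M1=-3/7, M2=9/7, M3=0
seg 0: a=0, c=M0/2=0, d=(M1−M0)/(6·1)=-1/14, b=Δ0−h0·(2M0+M1)/6=-13/14
seg 1: a=-1, c=M1/2=-3/14, d=(M2−M1)/(6·2)=1/7, b=Δ1−h1·(2M1+M2)/6=-8/7
seg 2: a=-3, c=M2/2=9/14, d=(M3−M2)/(6·3)=-1/14, b=Δ2−h2·(2M2+M3)/6=-2/7
t_q=15/4 → seg 2, τ=3/4; S=-3+-2/7·τ+9/14·τ²+-1/14·τ³=-369/128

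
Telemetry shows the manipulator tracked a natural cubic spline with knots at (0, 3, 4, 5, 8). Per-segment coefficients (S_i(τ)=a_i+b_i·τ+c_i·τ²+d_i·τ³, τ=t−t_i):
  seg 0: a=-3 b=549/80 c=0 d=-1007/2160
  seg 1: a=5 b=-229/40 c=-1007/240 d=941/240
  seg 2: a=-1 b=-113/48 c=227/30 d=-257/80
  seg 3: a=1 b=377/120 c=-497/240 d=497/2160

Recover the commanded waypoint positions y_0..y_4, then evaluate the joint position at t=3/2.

y_0=-3 y_1=5 y_2=-1 y_3=1 y_4=-2
S(3/2) = 3661/640

y_0 = S_0(0) = a_0 = -3
y_1 = S_1(0) = a_1 = 5
y_2 = S_2(0) = a_2 = -1
y_3 = S_3(0) = a_3 = 1
y_4 = S_3(3) = -2
t_q=3/2 is in segment 0 (τ=3/2); S_0(τ)=3661/640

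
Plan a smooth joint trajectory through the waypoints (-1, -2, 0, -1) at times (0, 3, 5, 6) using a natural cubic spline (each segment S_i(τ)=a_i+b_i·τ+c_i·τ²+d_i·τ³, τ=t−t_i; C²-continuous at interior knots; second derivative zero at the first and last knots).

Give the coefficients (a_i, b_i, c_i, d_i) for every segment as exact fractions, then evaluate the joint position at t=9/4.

Δ: Δ0=-1/3, Δ1=1, Δ2=-1
row 1: diag=10, rhs=8; c'=1/5, d'=4/5
row 2: denom=6−2·1/5=28/5; d'=(-12−2·4/5)/(28/5)=-17/7
back: M2=-17/7
back: M1=4/5−1/5·-17/7=9/7
M: M0=0, M1=9/7, M2=-17/7, M3=0
seg 0: a=-1, c=M0/2=0, d=(M1−M0)/(6·3)=1/14, b=Δ0−h0·(2M0+M1)/6=-41/42
seg 1: a=-2, c=M1/2=9/14, d=(M2−M1)/(6·2)=-13/42, b=Δ1−h1·(2M1+M2)/6=20/21
seg 2: a=0, c=M2/2=-17/14, d=(M3−M2)/(6·1)=17/42, b=Δ2−h2·(2M2+M3)/6=-4/21
t_q=9/4 → seg 0, τ=9/4; S=-1+-41/42·τ+0·τ²+1/14·τ³=-305/128

  seg 0: a=-1 b=-41/42 c=0 d=1/14
  seg 1: a=-2 b=20/21 c=9/14 d=-13/42
  seg 2: a=0 b=-4/21 c=-17/14 d=17/42
S(9/4) = -305/128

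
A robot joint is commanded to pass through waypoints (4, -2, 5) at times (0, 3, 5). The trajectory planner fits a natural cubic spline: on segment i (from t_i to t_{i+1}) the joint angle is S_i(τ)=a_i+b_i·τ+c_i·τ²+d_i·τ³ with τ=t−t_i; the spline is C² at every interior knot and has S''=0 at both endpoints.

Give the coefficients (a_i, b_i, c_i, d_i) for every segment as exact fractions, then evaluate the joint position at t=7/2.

Δ: Δ0=-2, Δ1=7/2
row 1: diag=10, rhs=33; c'=1/5, d'=33/10
back: M1=33/10
M: M0=0, M1=33/10, M2=0
seg 0: a=4, c=M0/2=0, d=(M1−M0)/(6·3)=11/60, b=Δ0−h0·(2M0+M1)/6=-73/20
seg 1: a=-2, c=M1/2=33/20, d=(M2−M1)/(6·2)=-11/40, b=Δ1−h1·(2M1+M2)/6=13/10
t_q=7/2 → seg 1, τ=1/2; S=-2+13/10·τ+33/20·τ²+-11/40·τ³=-311/320

  seg 0: a=4 b=-73/20 c=0 d=11/60
  seg 1: a=-2 b=13/10 c=33/20 d=-11/40
S(7/2) = -311/320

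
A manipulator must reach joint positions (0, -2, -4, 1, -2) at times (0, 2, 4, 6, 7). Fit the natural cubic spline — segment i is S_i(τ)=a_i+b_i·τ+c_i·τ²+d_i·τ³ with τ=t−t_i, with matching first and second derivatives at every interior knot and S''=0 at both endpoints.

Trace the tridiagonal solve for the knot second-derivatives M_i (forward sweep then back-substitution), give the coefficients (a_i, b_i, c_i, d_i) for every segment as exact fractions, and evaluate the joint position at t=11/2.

Δ: Δ0=-1, Δ1=-1, Δ2=5/2, Δ3=-3
row 1: diag=8, rhs=0; c'=1/4, d'=0
row 2: denom=8−2·1/4=15/2; d'=(21−2·0)/(15/2)=14/5
row 3: denom=6−2·4/15=82/15; d'=(-33−2·14/5)/(82/15)=-579/82
back: M3=-579/82
back: M2=14/5−4/15·-579/82=192/41
back: M1=0−1/4·192/41=-48/41
M: M0=0, M1=-48/41, M2=192/41, M3=-579/82, M4=0
seg 0: a=0, c=M0/2=0, d=(M1−M0)/(6·2)=-4/41, b=Δ0−h0·(2M0+M1)/6=-25/41
seg 1: a=-2, c=M1/2=-24/41, d=(M2−M1)/(6·2)=20/41, b=Δ1−h1·(2M1+M2)/6=-73/41
seg 2: a=-4, c=M2/2=96/41, d=(M3−M2)/(6·2)=-321/328, b=Δ2−h2·(2M2+M3)/6=71/41
seg 3: a=1, c=M3/2=-579/164, d=(M4−M3)/(6·1)=193/164, b=Δ3−h3·(2M3+M4)/6=-53/82
t_q=11/2 → seg 2, τ=3/2; S=-4+71/41·τ+96/41·τ²+-321/328·τ³=1477/2624

  seg 0: a=0 b=-25/41 c=0 d=-4/41
  seg 1: a=-2 b=-73/41 c=-24/41 d=20/41
  seg 2: a=-4 b=71/41 c=96/41 d=-321/328
  seg 3: a=1 b=-53/82 c=-579/164 d=193/164
S(11/2) = 1477/2624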